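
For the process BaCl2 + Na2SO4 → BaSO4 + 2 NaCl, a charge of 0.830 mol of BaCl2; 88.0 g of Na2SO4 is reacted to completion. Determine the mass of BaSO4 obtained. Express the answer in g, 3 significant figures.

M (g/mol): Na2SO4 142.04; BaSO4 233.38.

145 g

n(BaCl2) = 0.8300 mol
n(Na2SO4) = 88.00 / 142.04 = 0.6195 mol
n/ν for BaCl2 = 0.8300/1 = 0.8300
n/ν for Na2SO4 = 0.6195/1 = 0.6195
Smallest n/ν is Na2SO4 → limiting reagent.
n(BaSO4) = (1/1) × 0.6195 = 0.6195 mol
mass = 0.6195 × 233.38 = 144.6 g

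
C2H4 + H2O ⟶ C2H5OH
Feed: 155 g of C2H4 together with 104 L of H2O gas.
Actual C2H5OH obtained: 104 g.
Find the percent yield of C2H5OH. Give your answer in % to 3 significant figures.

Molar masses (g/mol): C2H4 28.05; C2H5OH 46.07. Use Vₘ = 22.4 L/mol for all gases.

n(C2H4) = 155.0 / 28.05 = 5.526 mol
n(H2O) = 104.0 / 22.4 = 4.643 mol
n/ν for C2H4 = 5.526/1 = 5.526
n/ν for H2O = 4.643/1 = 4.643
Smallest n/ν is H2O → limiting reagent.
theoretical n(C2H5OH) = (1/1) × 4.643 = 4.643 mol → 213.9 g
% yield = 104 / 213.9 × 100 = 48.62 %

48.6 %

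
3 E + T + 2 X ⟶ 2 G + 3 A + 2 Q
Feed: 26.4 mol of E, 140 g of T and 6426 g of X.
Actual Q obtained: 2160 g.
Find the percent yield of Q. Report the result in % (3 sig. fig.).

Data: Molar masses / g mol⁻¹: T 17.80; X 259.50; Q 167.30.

82.1 %

n(E) = 26.40 mol
n(T) = 140.0 / 17.80 = 7.865 mol
n(X) = 6426 / 259.50 = 24.76 mol
n/ν → E: 8.800, T: 7.865, X: 12.38; T is limiting.
theoretical n(Q) = (2/1) × 7.865 = 15.73 mol → 2632 g
% yield = 2160 / 2632 × 100 = 82.07 %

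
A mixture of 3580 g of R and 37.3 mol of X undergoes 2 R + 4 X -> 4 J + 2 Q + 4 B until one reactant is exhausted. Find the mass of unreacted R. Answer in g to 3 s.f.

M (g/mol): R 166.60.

n(R) = 3580 / 166.60 = 21.49 mol
n(X) = 37.30 mol
n/ν → R: 10.75, X: 9.325; X is limiting.
R consumed = (2/4) × 37.30 = 18.65 mol
R remaining = 21.49 − 18.65 = 2.840 mol
mass = 2.840 × 166.60 = 473.1 g

473 g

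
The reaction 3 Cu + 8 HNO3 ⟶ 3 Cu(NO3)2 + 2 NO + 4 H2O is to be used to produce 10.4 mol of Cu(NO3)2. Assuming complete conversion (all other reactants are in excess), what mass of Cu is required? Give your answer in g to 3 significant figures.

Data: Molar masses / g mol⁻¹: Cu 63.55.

n(Cu(NO3)2) = 10.40 mol
n(Cu) = (3/3) × 10.40 = 10.40 mol
mass = 10.40 × 63.55 = 660.9 g

661 g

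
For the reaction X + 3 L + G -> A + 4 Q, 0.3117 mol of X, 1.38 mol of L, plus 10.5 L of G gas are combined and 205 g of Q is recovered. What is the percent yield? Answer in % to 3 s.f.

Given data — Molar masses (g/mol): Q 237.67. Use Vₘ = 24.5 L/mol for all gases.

n(X) = 0.3117 mol
n(L) = 1.380 mol
n(G) = 10.50 / 24.5 = 0.4286 mol
n/ν → X: 0.3117, L: 0.4600, G: 0.4286; X is limiting.
theoretical n(Q) = (4/1) × 0.3117 = 1.247 mol → 296.4 g
% yield = 205 / 296.4 × 100 = 69.16 %

69.2 %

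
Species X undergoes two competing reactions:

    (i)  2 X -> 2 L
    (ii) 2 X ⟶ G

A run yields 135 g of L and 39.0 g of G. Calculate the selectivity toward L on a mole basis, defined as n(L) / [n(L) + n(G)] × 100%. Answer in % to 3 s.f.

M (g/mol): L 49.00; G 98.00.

n(L) = 135 / 49.00 = 2.755 mol
n(G) = 39.0 / 98.00 = 0.3980 mol
selectivity = 2.755/(2.755+0.3980) × 100 = 87.38 %

87.4 %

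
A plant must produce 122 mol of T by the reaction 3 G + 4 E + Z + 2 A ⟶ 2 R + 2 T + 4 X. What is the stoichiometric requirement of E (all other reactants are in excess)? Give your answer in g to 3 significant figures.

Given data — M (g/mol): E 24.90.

6080 g

n(T) = 122.0 mol
n(E) = (4/2) × 122.0 = 244.0 mol
mass = 244.0 × 24.90 = 6076 g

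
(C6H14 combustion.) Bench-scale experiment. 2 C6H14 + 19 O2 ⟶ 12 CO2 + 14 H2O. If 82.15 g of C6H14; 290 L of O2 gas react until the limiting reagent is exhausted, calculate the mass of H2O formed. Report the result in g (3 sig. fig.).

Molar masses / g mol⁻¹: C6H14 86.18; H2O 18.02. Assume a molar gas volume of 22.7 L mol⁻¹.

120 g

n(C6H14) = 82.15 / 86.18 = 0.9532 mol
n(O2) = 290.0 / 22.7 = 12.78 mol
n/ν for C6H14 = 0.9532/2 = 0.4766
n/ν for O2 = 12.78/19 = 0.6726
Smallest n/ν is C6H14 → limiting reagent.
n(H2O) = (14/2) × 0.9532 = 6.672 mol
mass = 6.672 × 18.02 = 120.2 g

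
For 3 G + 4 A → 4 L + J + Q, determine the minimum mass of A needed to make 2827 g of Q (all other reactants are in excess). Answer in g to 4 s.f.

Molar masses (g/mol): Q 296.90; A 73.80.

2811 g

n(Q) = 2827 / 296.90 = 9.522 mol
n(A) = (4/1) × 9.522 = 38.09 mol
mass = 38.09 × 73.80 = 2811 g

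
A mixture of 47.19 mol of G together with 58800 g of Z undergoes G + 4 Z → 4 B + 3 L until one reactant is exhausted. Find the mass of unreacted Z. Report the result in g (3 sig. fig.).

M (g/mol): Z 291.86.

3710 g

n(G) = 47.19 mol
n(Z) = 58800 / 291.86 = 201.5 mol
n/ν for G = 47.19/1 = 47.19
n/ν for Z = 201.5/4 = 50.38
Smallest n/ν is G → limiting reagent.
Z consumed = (4/1) × 47.19 = 188.8 mol
Z remaining = 201.5 − 188.8 = 12.70 mol
mass = 12.70 × 291.86 = 3707 g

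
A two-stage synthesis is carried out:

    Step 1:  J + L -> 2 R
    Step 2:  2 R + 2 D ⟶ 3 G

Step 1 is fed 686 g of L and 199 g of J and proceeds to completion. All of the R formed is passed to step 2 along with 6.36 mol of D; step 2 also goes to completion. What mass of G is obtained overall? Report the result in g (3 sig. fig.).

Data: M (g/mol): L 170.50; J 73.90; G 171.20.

Step 1:
n(L) = 686.0 / 170.50 = 4.023 mol
n(J) = 199.0 / 73.90 = 2.693 mol
n/ν → L: 4.023, J: 2.693; J is limiting.
n(R) produced = (2/1) × 2.693 = 5.386 mol
Step 2:
n(R) available = 5.386 mol
n(D) = 6.360 mol
n/ν → R: 2.693, D: 3.180; R is limiting.
n(G) = (3/2) × 5.386 = 8.079 mol
mass = 8.079 × 171.20 = 1383 g

1380 g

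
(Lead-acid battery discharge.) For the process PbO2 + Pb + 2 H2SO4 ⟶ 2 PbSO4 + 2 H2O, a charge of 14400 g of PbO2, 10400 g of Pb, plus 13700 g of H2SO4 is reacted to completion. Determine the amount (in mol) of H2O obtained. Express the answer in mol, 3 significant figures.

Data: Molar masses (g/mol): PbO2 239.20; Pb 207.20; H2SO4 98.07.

n(PbO2) = 14400 / 239.20 = 60.20 mol
n(Pb) = 10400 / 207.20 = 50.19 mol
n(H2SO4) = 13700 / 98.07 = 139.7 mol
n/ν for PbO2 = 60.20/1 = 60.20
n/ν for Pb = 50.19/1 = 50.19
n/ν for H2SO4 = 139.7/2 = 69.85
Smallest n/ν is Pb → limiting reagent.
n(H2O) = (2/1) × 50.19 = 100.4 mol

100 mol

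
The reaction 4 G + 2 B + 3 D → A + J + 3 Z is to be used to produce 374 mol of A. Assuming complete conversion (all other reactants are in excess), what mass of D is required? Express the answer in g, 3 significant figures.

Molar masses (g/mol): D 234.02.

263000 g

n(A) = 374.0 mol
n(D) = (3/1) × 374.0 = 1122 mol
mass = 1122 × 234.02 = 262600 g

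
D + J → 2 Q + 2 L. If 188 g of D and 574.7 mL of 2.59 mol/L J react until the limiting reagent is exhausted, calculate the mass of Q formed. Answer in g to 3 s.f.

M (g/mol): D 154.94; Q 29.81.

72.3 g

n(D) = 188.0 / 154.94 = 1.213 mol
n(J) = 2.59 × 574.7/1000 = 1.488 mol
n/ν → D: 1.213, J: 1.488; D is limiting.
n(Q) = (2/1) × 1.213 = 2.426 mol
mass = 2.426 × 29.81 = 72.32 g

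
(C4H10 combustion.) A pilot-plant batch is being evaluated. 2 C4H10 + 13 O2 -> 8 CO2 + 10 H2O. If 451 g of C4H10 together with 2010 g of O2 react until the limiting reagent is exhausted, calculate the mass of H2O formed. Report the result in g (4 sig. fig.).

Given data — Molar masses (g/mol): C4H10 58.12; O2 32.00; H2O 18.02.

n(C4H10) = 451.0 / 58.12 = 7.760 mol
n(O2) = 2010 / 32.00 = 62.81 mol
n/ν → C4H10: 3.880, O2: 4.832; C4H10 is limiting.
n(H2O) = (10/2) × 7.760 = 38.80 mol
mass = 38.80 × 18.02 = 699.2 g

699.2 g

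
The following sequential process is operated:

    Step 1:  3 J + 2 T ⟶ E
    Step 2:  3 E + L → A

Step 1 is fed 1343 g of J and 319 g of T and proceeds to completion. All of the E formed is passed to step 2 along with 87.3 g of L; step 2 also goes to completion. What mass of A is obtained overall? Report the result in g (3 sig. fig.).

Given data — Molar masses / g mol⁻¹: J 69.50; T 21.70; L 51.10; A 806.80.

Step 1:
n(J) = 1343 / 69.50 = 19.32 mol
n(T) = 319.0 / 21.70 = 14.70 mol
n/ν for J = 19.32/3 = 6.440
n/ν for T = 14.70/2 = 7.350
Smallest n/ν is J → limiting reagent.
n(E) produced = (1/3) × 19.32 = 6.440 mol
Step 2:
n(E) available = 6.440 mol
n(L) = 87.30 / 51.10 = 1.708 mol
n/ν for E = 6.440/3 = 2.147
n/ν for L = 1.708/1 = 1.708
Smallest n/ν is L → limiting reagent.
n(A) = (1/1) × 1.708 = 1.708 mol
mass = 1.708 × 806.80 = 1378 g

1380 g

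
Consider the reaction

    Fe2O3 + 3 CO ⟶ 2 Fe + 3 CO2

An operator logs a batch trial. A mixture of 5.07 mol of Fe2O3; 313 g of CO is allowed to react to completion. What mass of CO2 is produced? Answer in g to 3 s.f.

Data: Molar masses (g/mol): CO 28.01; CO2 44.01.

492 g

n(Fe2O3) = 5.070 mol
n(CO) = 313.0 / 28.01 = 11.17 mol
n/ν → Fe2O3: 5.070, CO: 3.723; CO is limiting.
n(CO2) = (3/3) × 11.17 = 11.17 mol
mass = 11.17 × 44.01 = 491.6 g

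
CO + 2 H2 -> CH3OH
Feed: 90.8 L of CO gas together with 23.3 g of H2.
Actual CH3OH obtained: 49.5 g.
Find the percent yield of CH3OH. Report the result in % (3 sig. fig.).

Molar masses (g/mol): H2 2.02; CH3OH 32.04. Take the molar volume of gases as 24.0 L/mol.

n(CO) = 90.80 / 24.0 = 3.783 mol
n(H2) = 23.30 / 2.02 = 11.53 mol
n/ν for CO = 3.783/1 = 3.783
n/ν for H2 = 11.53/2 = 5.765
Smallest n/ν is CO → limiting reagent.
theoretical n(CH3OH) = (1/1) × 3.783 = 3.783 mol → 121.2 g
% yield = 49.5 / 121.2 × 100 = 40.84 %

40.8 %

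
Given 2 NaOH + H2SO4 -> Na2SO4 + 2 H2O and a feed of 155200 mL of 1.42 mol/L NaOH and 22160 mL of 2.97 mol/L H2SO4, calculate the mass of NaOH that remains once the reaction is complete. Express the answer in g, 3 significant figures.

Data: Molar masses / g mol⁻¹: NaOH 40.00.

n(NaOH) = 1.42 × 155200/1000 = 220.4 mol
n(H2SO4) = 2.97 × 22160/1000 = 65.82 mol
n/ν for NaOH = 220.4/2 = 110.2
n/ν for H2SO4 = 65.82/1 = 65.82
Smallest n/ν is H2SO4 → limiting reagent.
NaOH consumed = (2/1) × 65.82 = 131.6 mol
NaOH remaining = 220.4 − 131.6 = 88.80 mol
mass = 88.80 × 40.00 = 3552 g

3550 g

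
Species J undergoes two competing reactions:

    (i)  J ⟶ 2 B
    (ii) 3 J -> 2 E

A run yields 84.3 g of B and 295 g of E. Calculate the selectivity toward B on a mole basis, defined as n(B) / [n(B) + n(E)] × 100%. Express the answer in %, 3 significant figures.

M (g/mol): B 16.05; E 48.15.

46.2 %

n(B) = 84.3 / 16.05 = 5.252 mol
n(E) = 295 / 48.15 = 6.127 mol
selectivity = 5.252/(5.252+6.127) × 100 = 46.16 %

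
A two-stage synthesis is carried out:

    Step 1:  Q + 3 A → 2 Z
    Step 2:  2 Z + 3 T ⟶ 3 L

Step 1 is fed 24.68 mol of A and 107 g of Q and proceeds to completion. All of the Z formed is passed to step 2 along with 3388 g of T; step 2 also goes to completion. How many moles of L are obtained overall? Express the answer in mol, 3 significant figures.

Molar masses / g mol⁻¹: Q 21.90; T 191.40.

Step 1:
n(A) = 24.68 mol
n(Q) = 107.0 / 21.90 = 4.886 mol
n/ν for A = 24.68/3 = 8.227
n/ν for Q = 4.886/1 = 4.886
Smallest n/ν is Q → limiting reagent.
n(Z) produced = (2/1) × 4.886 = 9.772 mol
Step 2:
n(Z) available = 9.772 mol
n(T) = 3388 / 191.40 = 17.70 mol
n/ν for Z = 9.772/2 = 4.886
n/ν for T = 17.70/3 = 5.900
Smallest n/ν is Z → limiting reagent.
n(L) = (3/2) × 9.772 = 14.66 mol

14.7 mol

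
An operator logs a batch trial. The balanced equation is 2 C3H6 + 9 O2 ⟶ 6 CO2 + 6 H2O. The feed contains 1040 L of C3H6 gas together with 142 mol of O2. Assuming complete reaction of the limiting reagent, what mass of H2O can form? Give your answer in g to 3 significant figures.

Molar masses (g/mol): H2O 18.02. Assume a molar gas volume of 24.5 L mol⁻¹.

n(C3H6) = 1040 / 24.5 = 42.45 mol
n(O2) = 142.0 mol
n/ν → C3H6: 21.23, O2: 15.78; O2 is limiting.
n(H2O) = (6/9) × 142.0 = 94.67 mol
mass = 94.67 × 18.02 = 1706 g

1710 g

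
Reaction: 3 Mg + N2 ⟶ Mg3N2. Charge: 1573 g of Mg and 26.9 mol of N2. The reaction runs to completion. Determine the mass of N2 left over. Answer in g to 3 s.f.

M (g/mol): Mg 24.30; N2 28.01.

n(Mg) = 1573 / 24.30 = 64.73 mol
n(N2) = 26.90 mol
n/ν for Mg = 64.73/3 = 21.58
n/ν for N2 = 26.90/1 = 26.90
Smallest n/ν is Mg → limiting reagent.
N2 consumed = (1/3) × 64.73 = 21.58 mol
N2 remaining = 26.90 − 21.58 = 5.320 mol
mass = 5.320 × 28.01 = 149.0 g

149 g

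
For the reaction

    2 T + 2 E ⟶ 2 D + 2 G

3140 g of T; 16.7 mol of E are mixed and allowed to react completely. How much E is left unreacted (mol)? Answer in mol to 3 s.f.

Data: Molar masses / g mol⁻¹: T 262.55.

4.74 mol

n(T) = 3140 / 262.55 = 11.96 mol
n(E) = 16.70 mol
n/ν → T: 5.980, E: 8.350; T is limiting.
E consumed = (2/2) × 11.96 = 11.96 mol
E remaining = 16.70 − 11.96 = 4.740 mol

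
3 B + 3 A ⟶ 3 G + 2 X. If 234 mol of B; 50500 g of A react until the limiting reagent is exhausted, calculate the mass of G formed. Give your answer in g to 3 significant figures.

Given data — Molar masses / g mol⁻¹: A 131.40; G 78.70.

18400 g

n(B) = 234.0 mol
n(A) = 50500 / 131.40 = 384.3 mol
n/ν → B: 78.00, A: 128.1; B is limiting.
n(G) = (3/3) × 234.0 = 234.0 mol
mass = 234.0 × 78.70 = 18420 g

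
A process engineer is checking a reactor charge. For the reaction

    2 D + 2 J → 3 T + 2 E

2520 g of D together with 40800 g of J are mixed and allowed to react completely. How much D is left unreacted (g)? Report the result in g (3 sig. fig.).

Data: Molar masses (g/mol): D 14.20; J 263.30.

n(D) = 2520 / 14.20 = 177.5 mol
n(J) = 40800 / 263.30 = 155.0 mol
n/ν for D = 177.5/2 = 88.75
n/ν for J = 155.0/2 = 77.50
Smallest n/ν is J → limiting reagent.
D consumed = (2/2) × 155.0 = 155.0 mol
D remaining = 177.5 − 155.0 = 22.50 mol
mass = 22.50 × 14.20 = 319.5 g

320 g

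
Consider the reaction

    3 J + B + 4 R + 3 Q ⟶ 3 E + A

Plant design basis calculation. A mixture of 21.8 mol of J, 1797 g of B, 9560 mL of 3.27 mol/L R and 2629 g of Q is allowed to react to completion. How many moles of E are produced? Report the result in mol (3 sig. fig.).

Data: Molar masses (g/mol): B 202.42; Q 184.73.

14.2 mol

n(J) = 21.80 mol
n(B) = 1797 / 202.42 = 8.878 mol
n(R) = 3.27 × 9560/1000 = 31.26 mol
n(Q) = 2629 / 184.73 = 14.23 mol
n/ν for J = 21.80/3 = 7.267
n/ν for B = 8.878/1 = 8.878
n/ν for R = 31.26/4 = 7.815
n/ν for Q = 14.23/3 = 4.743
Smallest n/ν is Q → limiting reagent.
n(E) = (3/3) × 14.23 = 14.23 mol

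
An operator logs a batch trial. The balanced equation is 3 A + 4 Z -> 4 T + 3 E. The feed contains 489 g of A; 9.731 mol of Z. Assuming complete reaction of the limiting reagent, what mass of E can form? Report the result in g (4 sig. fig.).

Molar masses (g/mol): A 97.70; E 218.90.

n(A) = 489.0 / 97.70 = 5.005 mol
n(Z) = 9.731 mol
n/ν for A = 5.005/3 = 1.668
n/ν for Z = 9.731/4 = 2.433
Smallest n/ν is A → limiting reagent.
n(E) = (3/3) × 5.005 = 5.005 mol
mass = 5.005 × 218.90 = 1096 g

1096 g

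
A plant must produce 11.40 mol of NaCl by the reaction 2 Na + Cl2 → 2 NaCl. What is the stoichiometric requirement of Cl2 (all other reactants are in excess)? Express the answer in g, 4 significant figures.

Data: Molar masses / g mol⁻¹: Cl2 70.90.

404.1 g

n(NaCl) = 11.40 mol
n(Cl2) = (1/2) × 11.40 = 5.700 mol
mass = 5.700 × 70.90 = 404.1 g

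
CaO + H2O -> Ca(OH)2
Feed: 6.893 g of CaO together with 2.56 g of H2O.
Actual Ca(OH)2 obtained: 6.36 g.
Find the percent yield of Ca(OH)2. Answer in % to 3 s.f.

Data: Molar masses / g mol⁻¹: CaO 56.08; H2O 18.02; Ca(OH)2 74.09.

69.8 %

n(CaO) = 6.893 / 56.08 = 0.1229 mol
n(H2O) = 2.560 / 18.02 = 0.1421 mol
n/ν for CaO = 0.1229/1 = 0.1229
n/ν for H2O = 0.1421/1 = 0.1421
Smallest n/ν is CaO → limiting reagent.
theoretical n(Ca(OH)2) = (1/1) × 0.1229 = 0.1229 mol → 9.106 g
% yield = 6.36 / 9.106 × 100 = 69.84 %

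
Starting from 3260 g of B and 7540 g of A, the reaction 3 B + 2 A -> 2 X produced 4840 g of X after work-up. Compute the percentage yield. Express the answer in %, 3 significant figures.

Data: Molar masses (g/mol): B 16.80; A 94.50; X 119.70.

n(B) = 3260 / 16.80 = 194.0 mol
n(A) = 7540 / 94.50 = 79.79 mol
n/ν for B = 194.0/3 = 64.67
n/ν for A = 79.79/2 = 39.90
Smallest n/ν is A → limiting reagent.
theoretical n(X) = (2/2) × 79.79 = 79.79 mol → 9551 g
% yield = 4840 / 9551 × 100 = 50.68 %

50.7 %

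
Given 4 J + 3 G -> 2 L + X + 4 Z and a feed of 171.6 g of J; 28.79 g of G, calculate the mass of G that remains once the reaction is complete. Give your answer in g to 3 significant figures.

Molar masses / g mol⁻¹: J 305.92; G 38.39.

12.6 g

n(J) = 171.6 / 305.92 = 0.5609 mol
n(G) = 28.79 / 38.39 = 0.7499 mol
n/ν → J: 0.1402, G: 0.2500; J is limiting.
G consumed = (3/4) × 0.5609 = 0.4207 mol
G remaining = 0.7499 − 0.4207 = 0.3292 mol
mass = 0.3292 × 38.39 = 12.64 g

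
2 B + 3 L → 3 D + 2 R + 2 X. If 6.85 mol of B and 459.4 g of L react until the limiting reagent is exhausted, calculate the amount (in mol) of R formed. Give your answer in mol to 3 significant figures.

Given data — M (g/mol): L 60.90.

5.03 mol

n(B) = 6.850 mol
n(L) = 459.4 / 60.90 = 7.544 mol
n/ν for B = 6.850/2 = 3.425
n/ν for L = 7.544/3 = 2.515
Smallest n/ν is L → limiting reagent.
n(R) = (2/3) × 7.544 = 5.029 mol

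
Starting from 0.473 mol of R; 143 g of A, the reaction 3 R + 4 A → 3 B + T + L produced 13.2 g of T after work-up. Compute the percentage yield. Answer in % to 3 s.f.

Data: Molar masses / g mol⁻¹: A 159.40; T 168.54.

49.7 %

n(R) = 0.4730 mol
n(A) = 143.0 / 159.40 = 0.8971 mol
n/ν → R: 0.1577, A: 0.2243; R is limiting.
theoretical n(T) = (1/3) × 0.4730 = 0.1577 mol → 26.58 g
% yield = 13.2 / 26.58 × 100 = 49.66 %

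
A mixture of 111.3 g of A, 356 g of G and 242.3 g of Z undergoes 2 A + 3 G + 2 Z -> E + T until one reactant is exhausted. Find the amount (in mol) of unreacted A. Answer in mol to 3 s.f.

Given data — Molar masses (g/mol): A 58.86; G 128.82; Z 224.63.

n(A) = 111.3 / 58.86 = 1.891 mol
n(G) = 356.0 / 128.82 = 2.764 mol
n(Z) = 242.3 / 224.63 = 1.079 mol
n/ν for A = 1.891/2 = 0.9455
n/ν for G = 2.764/3 = 0.9213
n/ν for Z = 1.079/2 = 0.5395
Smallest n/ν is Z → limiting reagent.
A consumed = (2/2) × 1.079 = 1.079 mol
A remaining = 1.891 − 1.079 = 0.8120 mol

0.812 mol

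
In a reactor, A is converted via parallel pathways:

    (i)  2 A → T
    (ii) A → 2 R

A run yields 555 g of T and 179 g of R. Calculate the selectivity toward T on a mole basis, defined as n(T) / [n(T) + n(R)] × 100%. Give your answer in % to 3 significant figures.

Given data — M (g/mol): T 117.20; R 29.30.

n(T) = 555 / 117.20 = 4.735 mol
n(R) = 179 / 29.30 = 6.109 mol
selectivity = 4.735/(4.735+6.109) × 100 = 43.66 %

43.7 %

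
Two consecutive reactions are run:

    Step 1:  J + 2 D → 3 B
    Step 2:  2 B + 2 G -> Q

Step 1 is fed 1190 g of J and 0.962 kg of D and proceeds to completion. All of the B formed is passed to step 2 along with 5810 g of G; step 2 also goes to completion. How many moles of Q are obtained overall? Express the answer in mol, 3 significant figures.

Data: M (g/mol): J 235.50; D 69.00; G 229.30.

Step 1:
n(J) = 1190 / 235.50 = 5.053 mol
n(D) = 0.9620×1000 / 69.00 = 13.94 mol
n/ν for J = 5.053/1 = 5.053
n/ν for D = 13.94/2 = 6.970
Smallest n/ν is J → limiting reagent.
n(B) produced = (3/1) × 5.053 = 15.16 mol
Step 2:
n(B) available = 15.16 mol
n(G) = 5810 / 229.30 = 25.34 mol
n/ν for B = 15.16/2 = 7.580
n/ν for G = 25.34/2 = 12.67
Smallest n/ν is B → limiting reagent.
n(Q) = (1/2) × 15.16 = 7.580 mol

7.58 mol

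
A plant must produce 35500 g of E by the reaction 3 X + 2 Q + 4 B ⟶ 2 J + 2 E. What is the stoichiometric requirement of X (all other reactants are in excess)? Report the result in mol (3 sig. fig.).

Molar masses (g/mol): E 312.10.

n(E) = 35500 / 312.10 = 113.7 mol
n(X) = (3/2) × 113.7 = 170.6 mol

171 mol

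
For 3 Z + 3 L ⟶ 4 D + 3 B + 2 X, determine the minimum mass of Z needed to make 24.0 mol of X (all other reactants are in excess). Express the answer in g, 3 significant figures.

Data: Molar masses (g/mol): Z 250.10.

9000 g

n(X) = 24.00 mol
n(Z) = (3/2) × 24.00 = 36.00 mol
mass = 36.00 × 250.10 = 9004 g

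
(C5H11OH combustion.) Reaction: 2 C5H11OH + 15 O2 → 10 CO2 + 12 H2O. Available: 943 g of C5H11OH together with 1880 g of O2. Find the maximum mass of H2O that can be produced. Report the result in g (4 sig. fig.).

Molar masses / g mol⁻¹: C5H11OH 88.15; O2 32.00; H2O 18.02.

846.9 g

n(C5H11OH) = 943.0 / 88.15 = 10.70 mol
n(O2) = 1880 / 32.00 = 58.75 mol
n/ν → C5H11OH: 5.350, O2: 3.917; O2 is limiting.
n(H2O) = (12/15) × 58.75 = 47.00 mol
mass = 47.00 × 18.02 = 846.9 g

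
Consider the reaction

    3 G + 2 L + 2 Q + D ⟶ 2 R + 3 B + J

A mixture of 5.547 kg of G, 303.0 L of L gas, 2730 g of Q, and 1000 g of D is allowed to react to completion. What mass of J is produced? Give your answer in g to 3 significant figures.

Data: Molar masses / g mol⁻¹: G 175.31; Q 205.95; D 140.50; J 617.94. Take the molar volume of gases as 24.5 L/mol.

n(G) = 5.547×1000 / 175.31 = 31.64 mol
n(L) = 303.0 / 24.5 = 12.37 mol
n(Q) = 2730 / 205.95 = 13.26 mol
n(D) = 1000 / 140.50 = 7.117 mol
n/ν for G = 31.64/3 = 10.55
n/ν for L = 12.37/2 = 6.185
n/ν for Q = 13.26/2 = 6.630
n/ν for D = 7.117/1 = 7.117
Smallest n/ν is L → limiting reagent.
n(J) = (1/2) × 12.37 = 6.185 mol
mass = 6.185 × 617.94 = 3822 g

3820 g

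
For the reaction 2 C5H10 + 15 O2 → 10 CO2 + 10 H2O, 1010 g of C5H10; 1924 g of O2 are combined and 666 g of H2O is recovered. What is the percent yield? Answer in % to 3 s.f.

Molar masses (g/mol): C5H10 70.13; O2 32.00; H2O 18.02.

92.2 %

n(C5H10) = 1010 / 70.13 = 14.40 mol
n(O2) = 1924 / 32.00 = 60.13 mol
n/ν for C5H10 = 14.40/2 = 7.200
n/ν for O2 = 60.13/15 = 4.009
Smallest n/ν is O2 → limiting reagent.
theoretical n(H2O) = (10/15) × 60.13 = 40.09 mol → 722.4 g
% yield = 666 / 722.4 × 100 = 92.19 %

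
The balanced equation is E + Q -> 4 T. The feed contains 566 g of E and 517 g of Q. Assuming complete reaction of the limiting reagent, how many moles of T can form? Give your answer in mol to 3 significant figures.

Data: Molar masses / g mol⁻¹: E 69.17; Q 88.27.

n(E) = 566.0 / 69.17 = 8.183 mol
n(Q) = 517.0 / 88.27 = 5.857 mol
n/ν → E: 8.183, Q: 5.857; Q is limiting.
n(T) = (4/1) × 5.857 = 23.43 mol

23.4 mol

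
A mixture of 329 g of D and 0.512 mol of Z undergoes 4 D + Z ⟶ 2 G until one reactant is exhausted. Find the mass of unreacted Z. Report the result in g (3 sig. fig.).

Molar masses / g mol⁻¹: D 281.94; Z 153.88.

33.9 g

n(D) = 329.0 / 281.94 = 1.167 mol
n(Z) = 0.5120 mol
n/ν → D: 0.2918, Z: 0.5120; D is limiting.
Z consumed = (1/4) × 1.167 = 0.2918 mol
Z remaining = 0.5120 − 0.2918 = 0.2202 mol
mass = 0.2202 × 153.88 = 33.88 g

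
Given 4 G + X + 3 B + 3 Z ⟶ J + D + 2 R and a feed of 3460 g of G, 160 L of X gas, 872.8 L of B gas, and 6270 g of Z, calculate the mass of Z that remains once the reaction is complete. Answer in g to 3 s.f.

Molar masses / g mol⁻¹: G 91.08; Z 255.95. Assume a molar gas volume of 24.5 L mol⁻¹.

1260 g

n(G) = 3460 / 91.08 = 37.99 mol
n(X) = 160.0 / 24.5 = 6.531 mol
n(B) = 872.8 / 24.5 = 35.62 mol
n(Z) = 6270 / 255.95 = 24.50 mol
n/ν for G = 37.99/4 = 9.498
n/ν for X = 6.531/1 = 6.531
n/ν for B = 35.62/3 = 11.87
n/ν for Z = 24.50/3 = 8.167
Smallest n/ν is X → limiting reagent.
Z consumed = (3/1) × 6.531 = 19.59 mol
Z remaining = 24.50 − 19.59 = 4.910 mol
mass = 4.910 × 255.95 = 1257 g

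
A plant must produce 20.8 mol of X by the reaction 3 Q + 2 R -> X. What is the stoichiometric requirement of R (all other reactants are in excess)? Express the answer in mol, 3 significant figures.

41.6 mol

n(X) = 20.80 mol
n(R) = (2/1) × 20.80 = 41.60 mol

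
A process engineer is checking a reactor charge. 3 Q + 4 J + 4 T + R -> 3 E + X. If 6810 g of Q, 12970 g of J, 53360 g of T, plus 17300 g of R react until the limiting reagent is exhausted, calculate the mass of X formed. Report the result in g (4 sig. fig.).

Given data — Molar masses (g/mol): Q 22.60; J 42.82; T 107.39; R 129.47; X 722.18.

n(Q) = 6810 / 22.60 = 301.3 mol
n(J) = 12970 / 42.82 = 302.9 mol
n(T) = 53360 / 107.39 = 496.9 mol
n(R) = 17300 / 129.47 = 133.6 mol
n/ν for Q = 301.3/3 = 100.4
n/ν for J = 302.9/4 = 75.73
n/ν for T = 496.9/4 = 124.2
n/ν for R = 133.6/1 = 133.6
Smallest n/ν is J → limiting reagent.
n(X) = (1/4) × 302.9 = 75.73 mol
mass = 75.73 × 722.18 = 54690 g

54690 g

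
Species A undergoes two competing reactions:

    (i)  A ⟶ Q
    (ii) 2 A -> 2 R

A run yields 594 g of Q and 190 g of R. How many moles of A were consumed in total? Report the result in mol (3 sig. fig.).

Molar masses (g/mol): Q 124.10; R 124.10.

n(Q) = 594 / 124.10 = 4.786 mol
n(R) = 190 / 124.10 = 1.531 mol
n(A) via (i) = (1/1)×4.786 = 4.786 mol
n(A) via (ii) = (2/2)×1.531 = 1.531 mol
total n(A) = 4.786 + 1.531 = 6.317 mol

6.32 mol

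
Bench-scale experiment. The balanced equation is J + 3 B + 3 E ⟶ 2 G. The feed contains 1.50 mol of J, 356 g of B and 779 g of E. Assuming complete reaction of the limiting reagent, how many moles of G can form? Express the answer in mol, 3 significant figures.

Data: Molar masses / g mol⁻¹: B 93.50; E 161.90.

n(J) = 1.500 mol
n(B) = 356.0 / 93.50 = 3.807 mol
n(E) = 779.0 / 161.90 = 4.812 mol
n/ν for J = 1.500/1 = 1.500
n/ν for B = 3.807/3 = 1.269
n/ν for E = 4.812/3 = 1.604
Smallest n/ν is B → limiting reagent.
n(G) = (2/3) × 3.807 = 2.538 mol

2.54 mol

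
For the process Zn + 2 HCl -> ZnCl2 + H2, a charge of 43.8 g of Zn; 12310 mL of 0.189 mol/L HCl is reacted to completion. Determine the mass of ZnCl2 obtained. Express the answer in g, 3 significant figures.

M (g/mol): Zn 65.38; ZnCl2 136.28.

91.3 g

n(Zn) = 43.80 / 65.38 = 0.6699 mol
n(HCl) = 0.189 × 12310/1000 = 2.327 mol
n/ν for Zn = 0.6699/1 = 0.6699
n/ν for HCl = 2.327/2 = 1.164
Smallest n/ν is Zn → limiting reagent.
n(ZnCl2) = (1/1) × 0.6699 = 0.6699 mol
mass = 0.6699 × 136.28 = 91.29 g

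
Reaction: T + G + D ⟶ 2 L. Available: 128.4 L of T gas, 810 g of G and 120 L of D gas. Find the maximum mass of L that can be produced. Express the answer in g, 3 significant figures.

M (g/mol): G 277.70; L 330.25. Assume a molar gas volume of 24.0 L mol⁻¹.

n(T) = 128.4 / 24.0 = 5.350 mol
n(G) = 810.0 / 277.70 = 2.917 mol
n(D) = 120.0 / 24.0 = 5.000 mol
n/ν → T: 5.350, G: 2.917, D: 5.000; G is limiting.
n(L) = (2/1) × 2.917 = 5.834 mol
mass = 5.834 × 330.25 = 1927 g

1930 g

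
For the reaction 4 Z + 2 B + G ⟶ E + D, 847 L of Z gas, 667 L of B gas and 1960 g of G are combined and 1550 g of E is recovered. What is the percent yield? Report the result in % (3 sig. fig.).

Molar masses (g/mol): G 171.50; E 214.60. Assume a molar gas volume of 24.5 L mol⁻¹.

83.6 %

n(Z) = 847.0 / 24.5 = 34.57 mol
n(B) = 667.0 / 24.5 = 27.22 mol
n(G) = 1960 / 171.50 = 11.43 mol
n/ν → Z: 8.643, B: 13.61, G: 11.43; Z is limiting.
theoretical n(E) = (1/4) × 34.57 = 8.643 mol → 1855 g
% yield = 1550 / 1855 × 100 = 83.56 %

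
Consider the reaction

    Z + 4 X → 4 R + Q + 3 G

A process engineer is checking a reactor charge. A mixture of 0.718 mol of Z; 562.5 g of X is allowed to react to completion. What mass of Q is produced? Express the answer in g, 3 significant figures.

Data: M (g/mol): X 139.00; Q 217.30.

156 g

n(Z) = 0.7180 mol
n(X) = 562.5 / 139.00 = 4.047 mol
n/ν for Z = 0.7180/1 = 0.7180
n/ν for X = 4.047/4 = 1.012
Smallest n/ν is Z → limiting reagent.
n(Q) = (1/1) × 0.7180 = 0.7180 mol
mass = 0.7180 × 217.30 = 156.0 g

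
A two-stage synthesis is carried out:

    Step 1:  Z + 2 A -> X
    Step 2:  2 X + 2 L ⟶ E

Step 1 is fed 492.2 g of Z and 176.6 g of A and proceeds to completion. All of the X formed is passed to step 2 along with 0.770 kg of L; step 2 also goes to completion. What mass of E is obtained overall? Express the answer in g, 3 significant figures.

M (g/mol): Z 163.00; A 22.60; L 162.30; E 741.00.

Step 1:
n(Z) = 492.2 / 163.00 = 3.020 mol
n(A) = 176.6 / 22.60 = 7.814 mol
n/ν → Z: 3.020, A: 3.907; Z is limiting.
n(X) produced = (1/1) × 3.020 = 3.020 mol
Step 2:
n(X) available = 3.020 mol
n(L) = 0.7700×1000 / 162.30 = 4.744 mol
n/ν → X: 1.510, L: 2.372; X is limiting.
n(E) = (1/2) × 3.020 = 1.510 mol
mass = 1.510 × 741.00 = 1119 g

1120 g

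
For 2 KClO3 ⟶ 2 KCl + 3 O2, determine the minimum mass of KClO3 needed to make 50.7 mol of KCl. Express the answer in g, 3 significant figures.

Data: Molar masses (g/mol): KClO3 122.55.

6210 g

n(KCl) = 50.70 mol
n(KClO3) = (2/2) × 50.70 = 50.70 mol
mass = 50.70 × 122.55 = 6213 g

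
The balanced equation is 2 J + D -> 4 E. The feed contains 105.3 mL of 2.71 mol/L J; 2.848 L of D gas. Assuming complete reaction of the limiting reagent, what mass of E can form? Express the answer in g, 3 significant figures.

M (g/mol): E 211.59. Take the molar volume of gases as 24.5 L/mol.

98.4 g

n(J) = 2.71 × 105.3/1000 = 0.2854 mol
n(D) = 2.848 / 24.5 = 0.1162 mol
n/ν for J = 0.2854/2 = 0.1427
n/ν for D = 0.1162/1 = 0.1162
Smallest n/ν is D → limiting reagent.
n(E) = (4/1) × 0.1162 = 0.4648 mol
mass = 0.4648 × 211.59 = 98.35 g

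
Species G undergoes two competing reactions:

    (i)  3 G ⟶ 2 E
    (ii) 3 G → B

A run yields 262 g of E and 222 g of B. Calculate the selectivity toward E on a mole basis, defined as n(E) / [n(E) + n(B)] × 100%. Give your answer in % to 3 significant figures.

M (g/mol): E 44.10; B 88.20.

70.2 %

n(E) = 262 / 44.10 = 5.941 mol
n(B) = 222 / 88.20 = 2.517 mol
selectivity = 5.941/(5.941+2.517) × 100 = 70.24 %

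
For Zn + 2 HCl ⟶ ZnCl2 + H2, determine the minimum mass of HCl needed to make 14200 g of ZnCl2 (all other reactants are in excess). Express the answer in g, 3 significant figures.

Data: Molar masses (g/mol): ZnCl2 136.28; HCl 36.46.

7600 g

n(ZnCl2) = 14200 / 136.28 = 104.2 mol
n(HCl) = (2/1) × 104.2 = 208.4 mol
mass = 208.4 × 36.46 = 7598 g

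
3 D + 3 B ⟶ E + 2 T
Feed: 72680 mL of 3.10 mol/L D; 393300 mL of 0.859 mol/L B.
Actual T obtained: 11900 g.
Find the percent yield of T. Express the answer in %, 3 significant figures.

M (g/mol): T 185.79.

n(D) = 3.10 × 72680/1000 = 225.3 mol
n(B) = 0.859 × 393300/1000 = 337.8 mol
n/ν → D: 75.10, B: 112.6; D is limiting.
theoretical n(T) = (2/3) × 225.3 = 150.2 mol → 27910 g
% yield = 11900 / 27910 × 100 = 42.64 %

42.6 %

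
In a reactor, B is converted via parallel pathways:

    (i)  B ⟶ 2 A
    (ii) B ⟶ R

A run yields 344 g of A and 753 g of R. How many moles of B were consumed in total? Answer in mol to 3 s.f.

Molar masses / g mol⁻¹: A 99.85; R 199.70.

5.49 mol

n(A) = 344 / 99.85 = 3.445 mol
n(R) = 753 / 199.70 = 3.771 mol
n(B) via (i) = (1/2)×3.445 = 1.723 mol
n(B) via (ii) = (1/1)×3.771 = 3.771 mol
total n(B) = 1.723 + 3.771 = 5.494 mol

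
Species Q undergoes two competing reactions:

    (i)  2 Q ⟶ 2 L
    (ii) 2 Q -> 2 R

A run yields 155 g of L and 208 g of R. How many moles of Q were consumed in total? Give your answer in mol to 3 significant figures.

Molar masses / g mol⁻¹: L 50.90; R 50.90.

n(L) = 155 / 50.90 = 3.045 mol
n(R) = 208 / 50.90 = 4.086 mol
n(Q) via (i) = (2/2)×3.045 = 3.045 mol
n(Q) via (ii) = (2/2)×4.086 = 4.086 mol
total n(Q) = 3.045 + 4.086 = 7.131 mol

7.13 mol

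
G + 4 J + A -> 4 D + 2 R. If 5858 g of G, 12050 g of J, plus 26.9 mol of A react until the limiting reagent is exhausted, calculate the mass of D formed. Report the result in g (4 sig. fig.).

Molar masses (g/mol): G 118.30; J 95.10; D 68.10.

n(G) = 5858 / 118.30 = 49.52 mol
n(J) = 12050 / 95.10 = 126.7 mol
n(A) = 26.90 mol
n/ν → G: 49.52, J: 31.68, A: 26.90; A is limiting.
n(D) = (4/1) × 26.90 = 107.6 mol
mass = 107.6 × 68.10 = 7328 g

7328 g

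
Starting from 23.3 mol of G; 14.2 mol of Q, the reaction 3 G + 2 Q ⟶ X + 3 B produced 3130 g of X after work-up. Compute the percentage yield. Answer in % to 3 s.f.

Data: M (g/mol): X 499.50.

88.3 %

n(G) = 23.30 mol
n(Q) = 14.20 mol
n/ν for G = 23.30/3 = 7.767
n/ν for Q = 14.20/2 = 7.100
Smallest n/ν is Q → limiting reagent.
theoretical n(X) = (1/2) × 14.20 = 7.100 mol → 3546 g
% yield = 3130 / 3546 × 100 = 88.27 %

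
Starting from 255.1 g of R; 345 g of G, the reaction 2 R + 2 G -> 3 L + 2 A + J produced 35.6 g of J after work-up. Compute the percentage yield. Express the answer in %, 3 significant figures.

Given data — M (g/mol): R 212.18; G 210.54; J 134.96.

n(R) = 255.1 / 212.18 = 1.202 mol
n(G) = 345.0 / 210.54 = 1.639 mol
n/ν for R = 1.202/2 = 0.6010
n/ν for G = 1.639/2 = 0.8195
Smallest n/ν is R → limiting reagent.
theoretical n(J) = (1/2) × 1.202 = 0.6010 mol → 81.11 g
% yield = 35.6 / 81.11 × 100 = 43.89 %

43.9 %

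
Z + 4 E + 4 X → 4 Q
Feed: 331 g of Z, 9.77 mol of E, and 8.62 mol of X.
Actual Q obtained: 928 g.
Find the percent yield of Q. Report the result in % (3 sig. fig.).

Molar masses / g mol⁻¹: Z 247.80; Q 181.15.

95.9 %

n(Z) = 331.0 / 247.80 = 1.336 mol
n(E) = 9.770 mol
n(X) = 8.620 mol
n/ν → Z: 1.336, E: 2.443, X: 2.155; Z is limiting.
theoretical n(Q) = (4/1) × 1.336 = 5.344 mol → 968.1 g
% yield = 928 / 968.1 × 100 = 95.86 %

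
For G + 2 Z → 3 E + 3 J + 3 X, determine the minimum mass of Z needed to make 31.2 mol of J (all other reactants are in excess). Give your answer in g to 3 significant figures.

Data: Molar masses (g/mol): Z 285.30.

n(J) = 31.20 mol
n(Z) = (2/3) × 31.20 = 20.80 mol
mass = 20.80 × 285.30 = 5934 g

5930 g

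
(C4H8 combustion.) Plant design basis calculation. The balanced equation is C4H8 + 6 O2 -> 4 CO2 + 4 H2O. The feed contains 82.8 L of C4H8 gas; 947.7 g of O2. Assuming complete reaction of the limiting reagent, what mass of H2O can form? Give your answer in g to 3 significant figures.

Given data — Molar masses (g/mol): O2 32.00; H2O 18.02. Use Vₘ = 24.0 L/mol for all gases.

n(C4H8) = 82.80 / 24.0 = 3.450 mol
n(O2) = 947.7 / 32.00 = 29.62 mol
n/ν → C4H8: 3.450, O2: 4.937; C4H8 is limiting.
n(H2O) = (4/1) × 3.450 = 13.80 mol
mass = 13.80 × 18.02 = 248.7 g

249 g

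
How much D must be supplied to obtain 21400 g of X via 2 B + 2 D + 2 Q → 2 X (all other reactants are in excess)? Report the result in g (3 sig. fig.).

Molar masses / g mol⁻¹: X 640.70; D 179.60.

n(X) = 21400 / 640.70 = 33.40 mol
n(D) = (2/2) × 33.40 = 33.40 mol
mass = 33.40 × 179.60 = 5999 g

6000 g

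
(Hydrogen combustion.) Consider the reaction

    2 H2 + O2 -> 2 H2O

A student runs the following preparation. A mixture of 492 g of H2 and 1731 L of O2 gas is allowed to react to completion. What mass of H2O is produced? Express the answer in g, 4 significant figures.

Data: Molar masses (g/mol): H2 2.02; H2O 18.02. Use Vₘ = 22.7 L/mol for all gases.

2748 g

n(H2) = 492.0 / 2.02 = 243.6 mol
n(O2) = 1731 / 22.7 = 76.26 mol
n/ν → H2: 121.8, O2: 76.26; O2 is limiting.
n(H2O) = (2/1) × 76.26 = 152.5 mol
mass = 152.5 × 18.02 = 2748 g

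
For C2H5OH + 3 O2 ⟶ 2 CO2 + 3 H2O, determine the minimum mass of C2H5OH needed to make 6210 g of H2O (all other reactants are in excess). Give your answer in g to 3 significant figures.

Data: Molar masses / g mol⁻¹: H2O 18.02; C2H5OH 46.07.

n(H2O) = 6210 / 18.02 = 344.6 mol
n(C2H5OH) = (1/3) × 344.6 = 114.9 mol
mass = 114.9 × 46.07 = 5293 g

5290 g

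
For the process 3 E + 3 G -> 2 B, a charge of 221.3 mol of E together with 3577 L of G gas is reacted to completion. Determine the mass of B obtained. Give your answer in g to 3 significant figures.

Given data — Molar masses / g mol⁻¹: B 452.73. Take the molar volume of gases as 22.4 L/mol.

n(E) = 221.3 mol
n(G) = 3577 / 22.4 = 159.7 mol
n/ν → E: 73.77, G: 53.23; G is limiting.
n(B) = (2/3) × 159.7 = 106.5 mol
mass = 106.5 × 452.73 = 48220 g

48200 g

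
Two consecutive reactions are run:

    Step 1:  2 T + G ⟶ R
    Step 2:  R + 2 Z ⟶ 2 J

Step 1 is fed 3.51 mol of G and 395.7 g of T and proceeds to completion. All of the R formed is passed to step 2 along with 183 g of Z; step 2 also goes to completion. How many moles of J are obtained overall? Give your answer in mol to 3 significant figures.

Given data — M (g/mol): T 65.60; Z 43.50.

4.21 mol

Step 1:
n(G) = 3.510 mol
n(T) = 395.7 / 65.60 = 6.032 mol
n/ν → G: 3.510, T: 3.016; T is limiting.
n(R) produced = (1/2) × 6.032 = 3.016 mol
Step 2:
n(R) available = 3.016 mol
n(Z) = 183.0 / 43.50 = 4.207 mol
n/ν → R: 3.016, Z: 2.104; Z is limiting.
n(J) = (2/2) × 4.207 = 4.207 mol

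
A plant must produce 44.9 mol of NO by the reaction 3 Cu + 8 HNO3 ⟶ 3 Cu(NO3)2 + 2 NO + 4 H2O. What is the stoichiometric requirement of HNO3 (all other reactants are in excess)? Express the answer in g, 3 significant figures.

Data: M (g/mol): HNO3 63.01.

11300 g

n(NO) = 44.90 mol
n(HNO3) = (8/2) × 44.90 = 179.6 mol
mass = 179.6 × 63.01 = 11320 g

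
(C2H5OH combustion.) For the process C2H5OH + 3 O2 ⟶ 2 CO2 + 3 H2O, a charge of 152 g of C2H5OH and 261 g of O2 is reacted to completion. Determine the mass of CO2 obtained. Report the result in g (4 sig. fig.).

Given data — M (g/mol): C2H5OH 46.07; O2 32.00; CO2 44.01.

n(C2H5OH) = 152.0 / 46.07 = 3.299 mol
n(O2) = 261.0 / 32.00 = 8.156 mol
n/ν for C2H5OH = 3.299/1 = 3.299
n/ν for O2 = 8.156/3 = 2.719
Smallest n/ν is O2 → limiting reagent.
n(CO2) = (2/3) × 8.156 = 5.437 mol
mass = 5.437 × 44.01 = 239.3 g

239.3 g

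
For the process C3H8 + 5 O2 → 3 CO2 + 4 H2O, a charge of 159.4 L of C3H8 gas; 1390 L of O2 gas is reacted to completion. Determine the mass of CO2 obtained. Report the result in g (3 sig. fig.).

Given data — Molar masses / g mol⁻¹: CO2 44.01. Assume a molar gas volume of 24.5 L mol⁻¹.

859 g

n(C3H8) = 159.4 / 24.5 = 6.506 mol
n(O2) = 1390 / 24.5 = 56.73 mol
n/ν → C3H8: 6.506, O2: 11.35; C3H8 is limiting.
n(CO2) = (3/1) × 6.506 = 19.52 mol
mass = 19.52 × 44.01 = 859.1 g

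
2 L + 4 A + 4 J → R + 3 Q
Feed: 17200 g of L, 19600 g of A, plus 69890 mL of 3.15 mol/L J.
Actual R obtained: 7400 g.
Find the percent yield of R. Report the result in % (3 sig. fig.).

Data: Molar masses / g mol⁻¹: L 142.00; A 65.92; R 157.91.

85.1 %

n(L) = 17200 / 142.00 = 121.1 mol
n(A) = 19600 / 65.92 = 297.3 mol
n(J) = 3.15 × 69890/1000 = 220.2 mol
n/ν for L = 121.1/2 = 60.55
n/ν for A = 297.3/4 = 74.33
n/ν for J = 220.2/4 = 55.05
Smallest n/ν is J → limiting reagent.
theoretical n(R) = (1/4) × 220.2 = 55.05 mol → 8693 g
% yield = 7400 / 8693 × 100 = 85.13 %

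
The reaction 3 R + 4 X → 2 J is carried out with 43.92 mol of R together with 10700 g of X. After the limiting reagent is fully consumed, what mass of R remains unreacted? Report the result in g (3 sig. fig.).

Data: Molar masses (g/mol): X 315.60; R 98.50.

n(R) = 43.92 mol
n(X) = 10700 / 315.60 = 33.90 mol
n/ν for R = 43.92/3 = 14.64
n/ν for X = 33.90/4 = 8.475
Smallest n/ν is X → limiting reagent.
R consumed = (3/4) × 33.90 = 25.43 mol
R remaining = 43.92 − 25.43 = 18.49 mol
mass = 18.49 × 98.50 = 1821 g

1820 g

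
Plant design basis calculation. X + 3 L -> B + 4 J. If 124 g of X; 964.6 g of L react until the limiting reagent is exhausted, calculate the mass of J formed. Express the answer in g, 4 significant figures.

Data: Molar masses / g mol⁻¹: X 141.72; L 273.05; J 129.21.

452.2 g

n(X) = 124.0 / 141.72 = 0.8750 mol
n(L) = 964.6 / 273.05 = 3.533 mol
n/ν for X = 0.8750/1 = 0.8750
n/ν for L = 3.533/3 = 1.178
Smallest n/ν is X → limiting reagent.
n(J) = (4/1) × 0.8750 = 3.500 mol
mass = 3.500 × 129.21 = 452.2 g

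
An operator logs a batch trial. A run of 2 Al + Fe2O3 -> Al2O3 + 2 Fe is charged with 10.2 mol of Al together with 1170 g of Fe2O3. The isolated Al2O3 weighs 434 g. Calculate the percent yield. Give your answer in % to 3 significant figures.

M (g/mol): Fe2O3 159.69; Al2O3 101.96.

83.5 %

n(Al) = 10.20 mol
n(Fe2O3) = 1170 / 159.69 = 7.327 mol
n/ν for Al = 10.20/2 = 5.100
n/ν for Fe2O3 = 7.327/1 = 7.327
Smallest n/ν is Al → limiting reagent.
theoretical n(Al2O3) = (1/2) × 10.20 = 5.100 mol → 520.0 g
% yield = 434 / 520.0 × 100 = 83.46 %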